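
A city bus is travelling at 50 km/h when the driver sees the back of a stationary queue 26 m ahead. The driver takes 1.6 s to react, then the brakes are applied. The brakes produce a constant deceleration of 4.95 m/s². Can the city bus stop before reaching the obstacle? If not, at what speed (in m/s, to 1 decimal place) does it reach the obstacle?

No — it strikes the obstacle at 12.5 m/s

50 km/h ÷ 3.6 = 13.8889 m/s.
Reaction distance = 13.8889 × 1.6 = 22.222 m.
Braking distance needed to stop: v²/(2a) = 192.902 / 9.900 = 19.485 m, so total needed = 22.222 + 19.485 = 41.707 m > 26 m — it cannot stop.
Distance remaining when braking begins: 26 − 22.222 = 3.778 m.
v² = v₀² − 2a·d = 192.902 − 2 × 4.950 × 3.778 = 155.500 m²/s².
v = √155.500 = 12.470 m/s.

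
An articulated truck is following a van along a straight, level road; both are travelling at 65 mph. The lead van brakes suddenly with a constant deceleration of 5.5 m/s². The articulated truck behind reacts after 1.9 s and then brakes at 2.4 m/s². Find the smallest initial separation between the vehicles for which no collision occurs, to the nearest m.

65 mph × 0.44704 = 29.0576 m/s.
Leader travels v²/(2a_L) = 844.344 / 11.000 = 76.759 m before stopping.
Follower covers v·t_r = 29.0576 × 1.9 = 55.209 m while reacting, then v²/(2a_F) = 844.344 / 4.800 = 175.905 m while braking, for a total of 55.209 + 175.905 = 231.114 m.
Since a_F ≤ a_L and the follower starts braking later, the follower is never slower than the leader, so the closest approach is when both have stopped.
Minimum gap = 231.114 − 76.759 = 154.355 m.

Minimum gap ≈ 154 m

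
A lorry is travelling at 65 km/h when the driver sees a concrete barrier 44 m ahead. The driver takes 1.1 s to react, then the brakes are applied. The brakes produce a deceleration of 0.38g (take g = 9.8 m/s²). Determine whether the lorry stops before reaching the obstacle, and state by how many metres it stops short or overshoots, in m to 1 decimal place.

No — it overshoots by 19.6 m

65 km/h ÷ 3.6 = 18.0556 m/s.
a = 0.38 × 9.8 = 3.724 m/s².
Reaction distance = 18.0556 × 1.1 = 19.861 m.
Braking distance = v²/(2a) = 326.005 / 7.448 = 43.771 m.
Total stopping distance = 19.861 + 43.771 = 63.632 m, vs 44 m available — it cannot stop in time and overshoots by 63.632 − 44 = 19.632 m.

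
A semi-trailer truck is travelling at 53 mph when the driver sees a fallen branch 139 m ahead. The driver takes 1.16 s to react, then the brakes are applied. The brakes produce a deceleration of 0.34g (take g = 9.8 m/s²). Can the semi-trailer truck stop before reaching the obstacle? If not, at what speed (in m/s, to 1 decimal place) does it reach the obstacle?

53 mph × 0.44704 = 23.6931 m/s.
a = 0.34 × 9.8 = 3.332 m/s².
Reaction distance = 23.6931 × 1.16 = 27.484 m.
Braking distance = v²/(2a) = 561.363 / 6.664 = 84.238 m.
Total stopping distance = 27.484 + 84.238 = 111.722 m, vs 139 m available — it stops with 139 − 111.722 = 27.278 m to spare.

Yes — it stops about 27.3 m short of the obstacle, so it never reaches it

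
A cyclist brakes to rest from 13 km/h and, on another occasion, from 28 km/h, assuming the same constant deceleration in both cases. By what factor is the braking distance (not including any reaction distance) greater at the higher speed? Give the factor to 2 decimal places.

Factor ≈ 4.64

Braking distance d = v²/(2a), so with a fixed, d ∝ v².
Factor = (28/13)² = 2.1538² = 4.6389.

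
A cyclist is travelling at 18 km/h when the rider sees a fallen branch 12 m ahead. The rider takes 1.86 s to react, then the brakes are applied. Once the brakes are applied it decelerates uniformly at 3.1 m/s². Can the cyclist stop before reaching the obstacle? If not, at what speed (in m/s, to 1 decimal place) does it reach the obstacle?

No — it strikes the obstacle at 2.9 m/s

18 km/h ÷ 3.6 = 5.0000 m/s.
Reaction distance = 5.0000 × 1.86 = 9.300 m.
Braking distance needed to stop: v²/(2a) = 25.000 / 6.200 = 4.032 m, so total needed = 9.300 + 4.032 = 13.332 m > 12 m — it cannot stop.
Distance remaining when braking begins: 12 − 9.300 = 2.700 m.
v² = v₀² − 2a·d = 25.000 − 2 × 3.100 × 2.700 = 8.260 m²/s².
v = √8.260 = 2.874 m/s.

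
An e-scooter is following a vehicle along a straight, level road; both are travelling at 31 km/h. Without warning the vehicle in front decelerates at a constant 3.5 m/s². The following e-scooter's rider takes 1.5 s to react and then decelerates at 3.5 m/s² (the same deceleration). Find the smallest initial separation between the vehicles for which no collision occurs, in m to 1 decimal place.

Minimum gap ≈ 12.9 m

31 km/h ÷ 3.6 = 8.6111 m/s.
Leader travels v²/(2a_L) = 74.151 / 7.000 = 10.593 m before stopping.
Follower covers v·t_r = 8.6111 × 1.5 = 12.917 m while reacting, then v²/(2a_F) = 74.151 / 7.000 = 10.593 m while braking, for a total of 12.917 + 10.593 = 23.510 m.
Since a_F ≤ a_L and the follower starts braking later, the follower is never slower than the leader, so the closest approach is when both have stopped.
Minimum gap = 23.510 − 10.593 = 12.917 m.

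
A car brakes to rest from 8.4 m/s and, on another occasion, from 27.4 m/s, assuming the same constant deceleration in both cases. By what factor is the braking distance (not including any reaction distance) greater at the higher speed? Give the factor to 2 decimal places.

Braking distance d = v²/(2a), so with a fixed, d ∝ v².
Factor = (27.4/8.4)² = 3.2619² = 10.6400.

Factor ≈ 10.64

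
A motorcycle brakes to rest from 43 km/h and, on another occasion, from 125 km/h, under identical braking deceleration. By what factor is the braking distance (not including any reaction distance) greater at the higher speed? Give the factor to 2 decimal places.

Factor ≈ 8.45

Braking distance d = v²/(2a), so with a fixed, d ∝ v².
Factor = (125/43)² = 2.9070² = 8.4506.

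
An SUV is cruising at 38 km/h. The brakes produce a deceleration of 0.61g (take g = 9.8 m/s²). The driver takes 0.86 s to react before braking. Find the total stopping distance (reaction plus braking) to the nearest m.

38 km/h ÷ 3.6 = 10.5556 m/s.
a = 0.61 × 9.8 = 5.978 m/s².
Reaction distance = v·t_r = 10.5556 × 0.86 = 9.078 m.
Braking distance = v²/(2a) = 10.5556² / (2 × 5.978) = 111.421 / 11.956 = 9.319 m.
Total = 9.078 + 9.319 = 18.397 m.

Total stopping distance ≈ 18 m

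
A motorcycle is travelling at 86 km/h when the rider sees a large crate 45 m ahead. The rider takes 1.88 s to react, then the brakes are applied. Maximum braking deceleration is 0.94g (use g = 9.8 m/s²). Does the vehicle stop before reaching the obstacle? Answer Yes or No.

No

86 km/h ÷ 3.6 = 23.8889 m/s.
a = 0.94 × 9.8 = 9.212 m/s².
Reaction distance = 23.8889 × 1.88 = 44.911 m.
Braking distance = v²/(2a) = 570.680 / 18.424 = 30.975 m.
Total stopping distance = 44.911 + 30.975 = 75.886 m, vs 45 m available — it cannot stop in time and overshoots by 75.886 − 45 = 30.886 m.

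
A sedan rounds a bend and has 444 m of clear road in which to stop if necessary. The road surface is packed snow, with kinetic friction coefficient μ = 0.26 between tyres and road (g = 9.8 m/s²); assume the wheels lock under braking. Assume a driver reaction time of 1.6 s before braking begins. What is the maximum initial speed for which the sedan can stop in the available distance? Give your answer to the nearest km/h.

Maximum speed ≈ 157 km/h

a = μg = 0.26 × 9.8 = 2.548 m/s².
Stopping distance: v·t_r + v²/(2a) = 444 with t_r = 1.6 s and a = 2.548 m/s².
So v² + 8.154 v − 2262.62 = 0.
Positive root: v = −a·t_r + √((a·t_r)² + 2a·d) = −4.077 + √(16.622 + 2262.62) = 43.6644 m/s.
43.6644 m/s × 3.6 = 157.192 km/h.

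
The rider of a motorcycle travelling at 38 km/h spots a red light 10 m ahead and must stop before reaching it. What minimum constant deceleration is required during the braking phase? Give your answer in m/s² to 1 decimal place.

Required deceleration ≈ 5.6 m/s²

38 km/h ÷ 3.6 = 10.5556 m/s.
v² = 2a·d ⇒ a = v²/(2d) = 10.5556² / (2 × 10.000) = 111.421 / 20.000 = 5.5711 m/s².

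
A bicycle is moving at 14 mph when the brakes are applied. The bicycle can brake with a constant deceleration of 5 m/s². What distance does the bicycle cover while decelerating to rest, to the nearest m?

14 mph × 0.44704 = 6.2586 m/s.
Braking distance = v²/(2a) = 6.2586² / (2 × 5.000) = 39.170 / 10.000 = 3.917 m.

Braking distance ≈ 4 m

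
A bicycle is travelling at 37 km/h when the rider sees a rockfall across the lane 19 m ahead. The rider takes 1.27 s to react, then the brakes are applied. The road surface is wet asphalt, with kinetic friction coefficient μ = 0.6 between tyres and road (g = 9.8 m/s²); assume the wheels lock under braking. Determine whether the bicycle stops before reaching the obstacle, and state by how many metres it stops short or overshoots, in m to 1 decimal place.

No — it overshoots by 3.0 m

37 km/h ÷ 3.6 = 10.2778 m/s.
a = μg = 0.6 × 9.8 = 5.880 m/s².
Reaction distance = 10.2778 × 1.27 = 13.053 m.
Braking distance = v²/(2a) = 105.633 / 11.760 = 8.982 m.
Total stopping distance = 13.053 + 8.982 = 22.035 m, vs 19 m available — it cannot stop in time and overshoots by 22.035 − 19 = 3.035 m.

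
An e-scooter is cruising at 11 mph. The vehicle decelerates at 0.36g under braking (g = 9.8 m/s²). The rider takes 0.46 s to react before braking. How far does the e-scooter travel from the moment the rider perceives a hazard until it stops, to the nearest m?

11 mph × 0.44704 = 4.9174 m/s.
a = 0.36 × 9.8 = 3.528 m/s².
Reaction distance = v·t_r = 4.9174 × 0.46 = 2.262 m.
Braking distance = v²/(2a) = 4.9174² / (2 × 3.528) = 24.181 / 7.056 = 3.427 m.
Total = 2.262 + 3.427 = 5.689 m.

Total stopping distance ≈ 6 m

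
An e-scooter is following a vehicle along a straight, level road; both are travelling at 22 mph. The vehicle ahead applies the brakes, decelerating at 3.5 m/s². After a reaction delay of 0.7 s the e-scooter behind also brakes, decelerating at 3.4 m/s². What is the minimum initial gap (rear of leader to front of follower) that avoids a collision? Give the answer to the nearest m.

22 mph × 0.44704 = 9.8349 m/s.
Leader travels v²/(2a_L) = 96.725 / 7.000 = 13.818 m before stopping.
Follower covers v·t_r = 9.8349 × 0.7 = 6.884 m while reacting, then v²/(2a_F) = 96.725 / 6.800 = 14.224 m while braking, for a total of 6.884 + 14.224 = 21.108 m.
Since a_F ≤ a_L and the follower starts braking later, the follower is never slower than the leader, so the closest approach is when both have stopped.
Minimum gap = 21.108 − 13.818 = 7.290 m.

Minimum gap ≈ 7 m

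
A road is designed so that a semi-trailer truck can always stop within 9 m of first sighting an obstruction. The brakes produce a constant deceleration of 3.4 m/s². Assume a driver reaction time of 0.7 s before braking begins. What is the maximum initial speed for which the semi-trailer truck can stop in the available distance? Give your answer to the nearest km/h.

Maximum speed ≈ 21 km/h

Stopping distance: v·t_r + v²/(2a) = 9 with t_r = 0.7 s and a = 3.400 m/s².
So v² + 4.760 v − 61.20 = 0.
Positive root: v = −a·t_r + √((a·t_r)² + 2a·d) = −2.380 + √(5.664 + 61.20) = 5.7970 m/s.
5.7970 m/s × 3.6 = 20.869 km/h.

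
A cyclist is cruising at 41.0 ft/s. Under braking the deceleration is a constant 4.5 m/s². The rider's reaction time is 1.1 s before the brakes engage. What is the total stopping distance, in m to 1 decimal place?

41 ft/s × 0.3048 = 12.4968 m/s.
Reaction distance = v·t_r = 12.4968 × 1.1 = 13.746 m.
Braking distance = v²/(2a) = 12.4968² / (2 × 4.500) = 156.170 / 9.000 = 17.352 m.
Total = 13.746 + 17.352 = 31.098 m.

Total stopping distance ≈ 31.1 m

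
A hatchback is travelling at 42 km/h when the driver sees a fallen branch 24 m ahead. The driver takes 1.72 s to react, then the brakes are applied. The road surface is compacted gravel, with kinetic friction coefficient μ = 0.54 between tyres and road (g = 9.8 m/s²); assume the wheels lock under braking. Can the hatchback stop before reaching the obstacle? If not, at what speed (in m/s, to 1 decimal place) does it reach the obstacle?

No — it strikes the obstacle at 9.7 m/s

42 km/h ÷ 3.6 = 11.6667 m/s.
a = μg = 0.54 × 9.8 = 5.292 m/s².
Reaction distance = 11.6667 × 1.72 = 20.067 m.
Braking distance needed to stop: v²/(2a) = 136.112 / 10.584 = 12.860 m, so total needed = 20.067 + 12.860 = 32.927 m > 24 m — it cannot stop.
Distance remaining when braking begins: 24 − 20.067 = 3.933 m.
v² = v₀² − 2a·d = 136.112 − 2 × 5.292 × 3.933 = 94.485 m²/s².
v = √94.485 = 9.720 m/s.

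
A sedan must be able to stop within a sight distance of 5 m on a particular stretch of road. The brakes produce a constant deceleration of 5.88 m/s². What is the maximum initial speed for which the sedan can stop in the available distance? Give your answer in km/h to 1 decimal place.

Maximum speed ≈ 27.6 km/h

v²/(2a) = d ⇒ v = √(2 × 5.880 × 5) = √58.80 = 7.6681 m/s.
7.6681 m/s × 3.6 = 27.605 km/h.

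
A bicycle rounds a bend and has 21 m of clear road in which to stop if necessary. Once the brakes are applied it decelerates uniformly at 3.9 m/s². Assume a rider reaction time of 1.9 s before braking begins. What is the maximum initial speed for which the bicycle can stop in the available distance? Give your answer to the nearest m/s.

Maximum speed ≈ 7 m/s

Stopping distance: v·t_r + v²/(2a) = 21 with t_r = 1.9 s and a = 3.900 m/s².
So v² + 14.820 v − 163.80 = 0.
Positive root: v = −a·t_r + √((a·t_r)² + 2a·d) = −7.410 + √(54.908 + 163.80) = 7.3788 m/s.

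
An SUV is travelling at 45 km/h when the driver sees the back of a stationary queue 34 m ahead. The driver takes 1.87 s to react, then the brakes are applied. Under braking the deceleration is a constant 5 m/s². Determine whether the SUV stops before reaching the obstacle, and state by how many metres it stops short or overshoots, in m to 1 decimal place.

45 km/h ÷ 3.6 = 12.5000 m/s.
Reaction distance = 12.5000 × 1.87 = 23.375 m.
Braking distance = v²/(2a) = 156.250 / 10.000 = 15.625 m.
Total stopping distance = 23.375 + 15.625 = 39.000 m, vs 34 m available — it cannot stop in time and overshoots by 39.000 − 34 = 5.000 m.

No — it overshoots by 5.0 m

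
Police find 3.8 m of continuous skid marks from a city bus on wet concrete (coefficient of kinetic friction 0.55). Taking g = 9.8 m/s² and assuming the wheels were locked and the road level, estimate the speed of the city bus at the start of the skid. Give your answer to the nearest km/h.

Initial speed ≈ 23 km/h

Deceleration a = μg = 0.55 × 9.8 = 5.390 m/s².
v = √(2a·d) = √(2 × 5.390 × 3.8) = √40.964 = 6.4003 m/s.
= 6.4003 × 3.6 = 23.041 km/h.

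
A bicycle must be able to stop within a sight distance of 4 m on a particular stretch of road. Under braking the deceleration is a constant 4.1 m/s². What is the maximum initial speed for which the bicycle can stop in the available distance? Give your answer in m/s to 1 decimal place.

Maximum speed ≈ 5.7 m/s

v²/(2a) = d ⇒ v = √(2 × 4.100 × 4) = √32.80 = 5.7271 m/s.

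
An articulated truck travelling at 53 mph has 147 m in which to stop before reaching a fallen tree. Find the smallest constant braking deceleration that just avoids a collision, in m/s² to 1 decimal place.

53 mph × 0.44704 = 23.6931 m/s.
v² = 2a·d ⇒ a = v²/(2d) = 23.6931² / (2 × 147.000) = 561.363 / 294.000 = 1.9094 m/s².

Required deceleration ≈ 1.9 m/s²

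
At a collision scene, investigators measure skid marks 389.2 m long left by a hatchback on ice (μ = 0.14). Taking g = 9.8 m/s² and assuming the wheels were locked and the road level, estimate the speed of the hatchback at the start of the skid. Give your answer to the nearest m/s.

Deceleration a = μg = 0.14 × 9.8 = 1.372 m/s².
v = √(2a·d) = √(2 × 1.372 × 389.2) = √1067.965 = 32.6797 m/s.

Initial speed ≈ 33 m/s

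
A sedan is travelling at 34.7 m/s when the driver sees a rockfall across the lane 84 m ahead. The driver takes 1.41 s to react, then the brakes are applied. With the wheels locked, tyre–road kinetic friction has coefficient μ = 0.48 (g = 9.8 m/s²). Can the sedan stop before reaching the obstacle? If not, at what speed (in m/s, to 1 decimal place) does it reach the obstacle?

a = μg = 0.48 × 9.8 = 4.704 m/s².
Reaction distance = 34.7000 × 1.41 = 48.927 m.
Braking distance needed to stop: v²/(2a) = 1204.090 / 9.408 = 127.986 m, so total needed = 48.927 + 127.986 = 176.913 m > 84 m — it cannot stop.
Distance remaining when braking begins: 84 − 48.927 = 35.073 m.
v² = v₀² − 2a·d = 1204.090 − 2 × 4.704 × 35.073 = 874.123 m²/s².
v = √874.123 = 29.566 m/s.

No — it strikes the obstacle at 29.6 m/s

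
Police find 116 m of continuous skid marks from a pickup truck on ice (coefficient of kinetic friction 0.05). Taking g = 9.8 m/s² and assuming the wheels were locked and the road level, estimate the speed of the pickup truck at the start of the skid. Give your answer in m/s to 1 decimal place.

Initial speed ≈ 10.7 m/s

Deceleration a = μg = 0.05 × 9.8 = 0.490 m/s².
v = √(2a·d) = √(2 × 0.490 × 116) = √113.680 = 10.6621 m/s.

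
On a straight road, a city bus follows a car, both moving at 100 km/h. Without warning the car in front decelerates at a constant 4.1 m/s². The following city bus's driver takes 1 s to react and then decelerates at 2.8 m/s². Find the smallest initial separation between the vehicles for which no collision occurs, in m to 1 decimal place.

Minimum gap ≈ 71.5 m

100 km/h ÷ 3.6 = 27.7778 m/s.
Leader travels v²/(2a_L) = 771.606 / 8.200 = 94.098 m before stopping.
Follower covers v·t_r = 27.7778 × 1 = 27.778 m while reacting, then v²/(2a_F) = 771.606 / 5.600 = 137.787 m while braking, for a total of 27.778 + 137.787 = 165.565 m.
Since a_F ≤ a_L and the follower starts braking later, the follower is never slower than the leader, so the closest approach is when both have stopped.
Minimum gap = 165.565 − 94.098 = 71.467 m.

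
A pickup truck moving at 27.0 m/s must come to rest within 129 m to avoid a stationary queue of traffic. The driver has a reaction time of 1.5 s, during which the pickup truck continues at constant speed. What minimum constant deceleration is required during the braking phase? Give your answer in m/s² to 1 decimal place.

Required deceleration ≈ 4.1 m/s²

Distance covered during reaction = 27.0000 × 1.5 = 40.500 m.
Distance available for braking: 129 − 40.500 = 88.500 m.
v² = 2a·d ⇒ a = v²/(2d) = 27.0000² / (2 × 88.500) = 729.000 / 177.000 = 4.1186 m/s².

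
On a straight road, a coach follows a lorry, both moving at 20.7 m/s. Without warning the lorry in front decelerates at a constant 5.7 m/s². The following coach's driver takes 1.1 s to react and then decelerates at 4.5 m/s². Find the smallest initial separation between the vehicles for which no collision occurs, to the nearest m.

Leader travels v²/(2a_L) = 428.490 / 11.400 = 37.587 m before stopping.
Follower covers v·t_r = 20.7000 × 1.1 = 22.770 m while reacting, then v²/(2a_F) = 428.490 / 9.000 = 47.610 m while braking, for a total of 22.770 + 47.610 = 70.380 m.
Since a_F ≤ a_L and the follower starts braking later, the follower is never slower than the leader, so the closest approach is when both have stopped.
Minimum gap = 70.380 − 37.587 = 32.793 m.

Minimum gap ≈ 33 m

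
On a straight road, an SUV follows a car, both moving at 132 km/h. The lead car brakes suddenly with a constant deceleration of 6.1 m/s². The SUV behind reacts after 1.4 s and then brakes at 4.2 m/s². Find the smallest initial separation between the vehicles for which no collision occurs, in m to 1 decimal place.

132 km/h ÷ 3.6 = 36.6667 m/s.
Leader travels v²/(2a_L) = 1344.447 / 12.200 = 110.201 m before stopping.
Follower covers v·t_r = 36.6667 × 1.4 = 51.333 m while reacting, then v²/(2a_F) = 1344.447 / 8.400 = 160.053 m while braking, for a total of 51.333 + 160.053 = 211.386 m.
Since a_F ≤ a_L and the follower starts braking later, the follower is never slower than the leader, so the closest approach is when both have stopped.
Minimum gap = 211.386 − 110.201 = 101.185 m.

Minimum gap ≈ 101.2 m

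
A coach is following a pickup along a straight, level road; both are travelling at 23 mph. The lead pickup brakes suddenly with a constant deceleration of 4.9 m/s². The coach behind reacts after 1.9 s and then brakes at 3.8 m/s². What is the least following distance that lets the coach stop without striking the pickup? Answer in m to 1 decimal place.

Minimum gap ≈ 22.7 m

23 mph × 0.44704 = 10.2819 m/s.
Leader travels v²/(2a_L) = 105.717 / 9.800 = 10.787 m before stopping.
Follower covers v·t_r = 10.2819 × 1.9 = 19.536 m while reacting, then v²/(2a_F) = 105.717 / 7.600 = 13.910 m while braking, for a total of 19.536 + 13.910 = 33.446 m.
Since a_F ≤ a_L and the follower starts braking later, the follower is never slower than the leader, so the closest approach is when both have stopped.
Minimum gap = 33.446 − 10.787 = 22.659 m.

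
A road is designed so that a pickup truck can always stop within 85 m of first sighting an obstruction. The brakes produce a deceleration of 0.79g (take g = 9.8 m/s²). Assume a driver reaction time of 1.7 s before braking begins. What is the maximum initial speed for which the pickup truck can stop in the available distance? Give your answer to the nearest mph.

a = 0.79 × 9.8 = 7.742 m/s².
Stopping distance: v·t_r + v²/(2a) = 85 with t_r = 1.7 s and a = 7.742 m/s².
So v² + 26.323 v − 1316.14 = 0.
Positive root: v = −a·t_r + √((a·t_r)² + 2a·d) = −13.161 + √(173.212 + 1316.14) = 25.4311 m/s.
25.4311 m/s ÷ 0.44704 = 56.888 mph.

Maximum speed ≈ 57 mph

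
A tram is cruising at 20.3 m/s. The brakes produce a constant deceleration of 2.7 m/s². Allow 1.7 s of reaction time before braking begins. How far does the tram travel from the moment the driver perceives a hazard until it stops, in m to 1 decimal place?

Total stopping distance ≈ 110.8 m

Reaction distance = v·t_r = 20.3000 × 1.7 = 34.510 m.
Braking distance = v²/(2a) = 20.3000² / (2 × 2.700) = 412.090 / 5.400 = 76.313 m.
Total = 34.510 + 76.313 = 110.823 m.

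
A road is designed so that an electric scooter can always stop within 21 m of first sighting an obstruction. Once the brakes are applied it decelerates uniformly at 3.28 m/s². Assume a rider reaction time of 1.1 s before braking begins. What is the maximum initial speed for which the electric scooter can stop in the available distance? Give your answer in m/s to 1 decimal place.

Stopping distance: v·t_r + v²/(2a) = 21 with t_r = 1.1 s and a = 3.280 m/s².
So v² + 7.216 v − 137.76 = 0.
Positive root: v = −a·t_r + √((a·t_r)² + 2a·d) = −3.608 + √(13.018 + 137.76) = 8.6712 m/s.

Maximum speed ≈ 8.7 m/s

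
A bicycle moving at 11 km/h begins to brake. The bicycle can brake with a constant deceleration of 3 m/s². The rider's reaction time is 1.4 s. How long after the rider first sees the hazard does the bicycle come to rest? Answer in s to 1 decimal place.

Total time ≈ 2.4 s

11 km/h ÷ 3.6 = 3.0556 m/s.
Braking time = v/a = 3.0556 / 3.000 = 1.019 s.
Total = 1.4 + 1.019 = 2.419 s.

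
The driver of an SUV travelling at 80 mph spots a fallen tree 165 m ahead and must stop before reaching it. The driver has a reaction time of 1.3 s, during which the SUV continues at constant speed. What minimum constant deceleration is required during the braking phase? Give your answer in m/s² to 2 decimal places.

80 mph × 0.44704 = 35.7632 m/s.
Distance covered during reaction = 35.7632 × 1.3 = 46.492 m.
Distance available for braking: 165 − 46.492 = 118.508 m.
v² = 2a·d ⇒ a = v²/(2d) = 35.7632² / (2 × 118.508) = 1279.006 / 237.016 = 5.3963 m/s².

Required deceleration ≈ 5.40 m/s²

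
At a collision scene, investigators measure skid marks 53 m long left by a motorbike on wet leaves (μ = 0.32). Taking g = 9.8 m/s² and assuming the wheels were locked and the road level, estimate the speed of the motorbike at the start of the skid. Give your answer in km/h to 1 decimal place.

Deceleration a = μg = 0.32 × 9.8 = 3.136 m/s².
v = √(2a·d) = √(2 × 3.136 × 53) = √332.416 = 18.2323 m/s.
= 18.2323 × 3.6 = 65.636 km/h.

Initial speed ≈ 65.6 km/h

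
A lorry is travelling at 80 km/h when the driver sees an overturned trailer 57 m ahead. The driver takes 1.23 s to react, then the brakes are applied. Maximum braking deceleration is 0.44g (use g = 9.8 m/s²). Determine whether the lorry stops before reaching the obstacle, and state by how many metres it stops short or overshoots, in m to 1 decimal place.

No — it overshoots by 27.6 m

80 km/h ÷ 3.6 = 22.2222 m/s.
a = 0.44 × 9.8 = 4.312 m/s².
Reaction distance = 22.2222 × 1.23 = 27.333 m.
Braking distance = v²/(2a) = 493.826 / 8.624 = 57.262 m.
Total stopping distance = 27.333 + 57.262 = 84.595 m, vs 57 m available — it cannot stop in time and overshoots by 84.595 − 57 = 27.595 m.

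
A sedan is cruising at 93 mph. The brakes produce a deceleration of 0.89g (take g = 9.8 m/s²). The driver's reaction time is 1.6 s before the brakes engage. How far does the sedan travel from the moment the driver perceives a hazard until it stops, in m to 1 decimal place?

Total stopping distance ≈ 165.6 m

93 mph × 0.44704 = 41.5747 m/s.
a = 0.89 × 9.8 = 8.722 m/s².
Reaction distance = v·t_r = 41.5747 × 1.6 = 66.520 m.
Braking distance = v²/(2a) = 41.5747² / (2 × 8.722) = 1728.456 / 17.444 = 99.086 m.
Total = 66.520 + 99.086 = 165.606 m.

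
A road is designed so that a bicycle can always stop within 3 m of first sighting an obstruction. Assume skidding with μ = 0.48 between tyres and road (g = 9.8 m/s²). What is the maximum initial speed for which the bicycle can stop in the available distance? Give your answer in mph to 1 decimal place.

a = μg = 0.48 × 9.8 = 4.704 m/s².
v²/(2a) = d ⇒ v = √(2 × 4.704 × 3) = √28.22 = 5.3122 m/s.
5.3122 m/s ÷ 0.44704 = 11.883 mph.

Maximum speed ≈ 11.9 mph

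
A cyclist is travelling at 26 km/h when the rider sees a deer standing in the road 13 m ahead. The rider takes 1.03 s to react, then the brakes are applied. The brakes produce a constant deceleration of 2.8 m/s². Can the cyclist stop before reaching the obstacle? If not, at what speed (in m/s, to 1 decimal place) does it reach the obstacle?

26 km/h ÷ 3.6 = 7.2222 m/s.
Reaction distance = 7.2222 × 1.03 = 7.439 m.
Braking distance needed to stop: v²/(2a) = 52.160 / 5.600 = 9.314 m, so total needed = 7.439 + 9.314 = 16.753 m > 13 m — it cannot stop.
Distance remaining when braking begins: 13 − 7.439 = 5.561 m.
v² = v₀² − 2a·d = 52.160 − 2 × 2.800 × 5.561 = 21.018 m²/s².
v = √21.018 = 4.585 m/s.

No — it strikes the obstacle at 4.6 m/s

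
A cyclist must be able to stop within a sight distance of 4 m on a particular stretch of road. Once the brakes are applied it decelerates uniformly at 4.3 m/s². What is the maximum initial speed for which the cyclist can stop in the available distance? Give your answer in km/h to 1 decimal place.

v²/(2a) = d ⇒ v = √(2 × 4.300 × 4) = √34.40 = 5.8652 m/s.
5.8652 m/s × 3.6 = 21.115 km/h.

Maximum speed ≈ 21.1 km/h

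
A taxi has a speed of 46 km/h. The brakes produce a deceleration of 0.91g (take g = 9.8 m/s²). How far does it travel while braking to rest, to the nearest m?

Braking distance ≈ 9 m

46 km/h ÷ 3.6 = 12.7778 m/s.
a = 0.91 × 9.8 = 8.918 m/s².
Braking distance = v²/(2a) = 12.7778² / (2 × 8.918) = 163.272 / 17.836 = 9.154 m.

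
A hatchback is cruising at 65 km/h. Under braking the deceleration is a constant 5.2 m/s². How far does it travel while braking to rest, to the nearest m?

Braking distance ≈ 31 m

65 km/h ÷ 3.6 = 18.0556 m/s.
Braking distance = v²/(2a) = 18.0556² / (2 × 5.200) = 326.005 / 10.400 = 31.347 m.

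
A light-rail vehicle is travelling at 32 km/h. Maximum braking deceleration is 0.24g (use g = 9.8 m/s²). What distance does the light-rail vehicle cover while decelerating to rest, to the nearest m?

Braking distance ≈ 17 m

32 km/h ÷ 3.6 = 8.8889 m/s.
a = 0.24 × 9.8 = 2.352 m/s².
Braking distance = v²/(2a) = 8.8889² / (2 × 2.352) = 79.013 / 4.704 = 16.797 m.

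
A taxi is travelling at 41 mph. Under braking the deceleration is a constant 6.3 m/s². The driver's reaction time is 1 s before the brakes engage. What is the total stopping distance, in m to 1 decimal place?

41 mph × 0.44704 = 18.3286 m/s.
Reaction distance = v·t_r = 18.3286 × 1 = 18.329 m.
Braking distance = v²/(2a) = 18.3286² / (2 × 6.300) = 335.938 / 12.600 = 26.662 m.
Total = 18.329 + 26.662 = 44.991 m.

Total stopping distance ≈ 45.0 m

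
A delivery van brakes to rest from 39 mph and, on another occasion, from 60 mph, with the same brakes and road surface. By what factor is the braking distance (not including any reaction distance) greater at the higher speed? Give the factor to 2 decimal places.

Braking distance d = v²/(2a), so with a fixed, d ∝ v².
Factor = (60/39)² = 1.5385² = 2.3670.

Factor ≈ 2.37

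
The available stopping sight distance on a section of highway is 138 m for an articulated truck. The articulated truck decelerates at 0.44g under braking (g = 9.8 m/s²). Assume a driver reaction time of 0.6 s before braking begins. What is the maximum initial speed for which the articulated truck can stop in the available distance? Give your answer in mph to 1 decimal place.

Maximum speed ≈ 71.6 mph

a = 0.44 × 9.8 = 4.312 m/s².
Stopping distance: v·t_r + v²/(2a) = 138 with t_r = 0.6 s and a = 4.312 m/s².
So v² + 5.174 v − 1190.11 = 0.
Positive root: v = −a·t_r + √((a·t_r)² + 2a·d) = −2.587 + √(6.693 + 1190.11) = 32.0078 m/s.
32.0078 m/s ÷ 0.44704 = 71.599 mph.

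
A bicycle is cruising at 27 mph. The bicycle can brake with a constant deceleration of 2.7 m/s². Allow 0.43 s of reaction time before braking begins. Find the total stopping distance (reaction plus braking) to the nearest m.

27 mph × 0.44704 = 12.0701 m/s.
Reaction distance = v·t_r = 12.0701 × 0.43 = 5.190 m.
Braking distance = v²/(2a) = 12.0701² / (2 × 2.700) = 145.687 / 5.400 = 26.979 m.
Total = 5.190 + 26.979 = 32.169 m.

Total stopping distance ≈ 32 m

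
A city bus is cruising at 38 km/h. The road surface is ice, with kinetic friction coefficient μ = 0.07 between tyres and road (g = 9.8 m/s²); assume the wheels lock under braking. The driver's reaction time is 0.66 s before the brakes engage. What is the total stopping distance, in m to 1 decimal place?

38 km/h ÷ 3.6 = 10.5556 m/s.
a = μg = 0.07 × 9.8 = 0.686 m/s².
Reaction distance = v·t_r = 10.5556 × 0.66 = 6.967 m.
Braking distance = v²/(2a) = 10.5556² / (2 × 0.686) = 111.421 / 1.372 = 81.211 m.
Total = 6.967 + 81.211 = 88.178 m.

Total stopping distance ≈ 88.2 m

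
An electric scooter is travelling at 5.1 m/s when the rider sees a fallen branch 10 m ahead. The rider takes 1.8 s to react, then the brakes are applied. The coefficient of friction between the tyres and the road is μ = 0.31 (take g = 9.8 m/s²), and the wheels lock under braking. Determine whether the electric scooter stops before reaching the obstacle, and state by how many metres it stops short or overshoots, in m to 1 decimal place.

No — it overshoots by 3.5 m

a = μg = 0.31 × 9.8 = 3.038 m/s².
Reaction distance = 5.1000 × 1.8 = 9.180 m.
Braking distance = v²/(2a) = 26.010 / 6.076 = 4.281 m.
Total stopping distance = 9.180 + 4.281 = 13.461 m, vs 10 m available — it cannot stop in time and overshoots by 13.461 − 10 = 3.461 m.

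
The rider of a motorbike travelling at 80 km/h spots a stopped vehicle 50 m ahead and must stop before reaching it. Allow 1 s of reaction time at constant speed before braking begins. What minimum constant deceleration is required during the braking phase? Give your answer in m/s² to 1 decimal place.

80 km/h ÷ 3.6 = 22.2222 m/s.
Distance covered during reaction = 22.2222 × 1 = 22.222 m.
Distance available for braking: 50 − 22.222 = 27.778 m.
v² = 2a·d ⇒ a = v²/(2d) = 22.2222² / (2 × 27.778) = 493.826 / 55.556 = 8.8888 m/s².

Required deceleration ≈ 8.9 m/s²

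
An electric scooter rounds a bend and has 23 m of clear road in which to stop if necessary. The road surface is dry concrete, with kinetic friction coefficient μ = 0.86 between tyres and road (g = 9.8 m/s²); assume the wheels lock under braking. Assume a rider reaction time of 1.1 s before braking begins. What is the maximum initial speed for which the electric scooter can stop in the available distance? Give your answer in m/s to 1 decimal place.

a = μg = 0.86 × 9.8 = 8.428 m/s².
Stopping distance: v·t_r + v²/(2a) = 23 with t_r = 1.1 s and a = 8.428 m/s².
So v² + 18.542 v − 387.69 = 0.
Positive root: v = −a·t_r + √((a·t_r)² + 2a·d) = −9.271 + √(85.951 + 387.69) = 12.4923 m/s.

Maximum speed ≈ 12.5 m/s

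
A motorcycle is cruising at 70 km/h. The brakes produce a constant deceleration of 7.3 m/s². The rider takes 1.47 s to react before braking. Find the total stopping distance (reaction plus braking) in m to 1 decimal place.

Total stopping distance ≈ 54.5 m

70 km/h ÷ 3.6 = 19.4444 m/s.
Reaction distance = v·t_r = 19.4444 × 1.47 = 28.583 m.
Braking distance = v²/(2a) = 19.4444² / (2 × 7.300) = 378.085 / 14.600 = 25.896 m.
Total = 28.583 + 25.896 = 54.479 m.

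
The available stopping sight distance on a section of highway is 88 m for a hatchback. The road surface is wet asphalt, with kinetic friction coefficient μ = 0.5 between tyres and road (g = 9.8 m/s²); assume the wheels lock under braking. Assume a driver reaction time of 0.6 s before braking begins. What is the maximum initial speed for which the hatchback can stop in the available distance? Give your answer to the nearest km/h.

a = μg = 0.5 × 9.8 = 4.900 m/s².
Stopping distance: v·t_r + v²/(2a) = 88 with t_r = 0.6 s and a = 4.900 m/s².
So v² + 5.880 v − 862.40 = 0.
Positive root: v = −a·t_r + √((a·t_r)² + 2a·d) = −2.940 + √(8.644 + 862.40) = 26.5735 m/s.
26.5735 m/s × 3.6 = 95.665 km/h.

Maximum speed ≈ 96 km/h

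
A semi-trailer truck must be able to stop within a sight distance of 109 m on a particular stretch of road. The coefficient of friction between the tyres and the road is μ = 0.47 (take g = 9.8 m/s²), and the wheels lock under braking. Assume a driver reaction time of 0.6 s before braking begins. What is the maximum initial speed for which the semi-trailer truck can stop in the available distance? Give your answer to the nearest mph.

a = μg = 0.47 × 9.8 = 4.606 m/s².
Stopping distance: v·t_r + v²/(2a) = 109 with t_r = 0.6 s and a = 4.606 m/s².
So v² + 5.527 v − 1004.11 = 0.
Positive root: v = −a·t_r + √((a·t_r)² + 2a·d) = −2.764 + √(7.640 + 1004.11) = 29.0440 m/s.
29.0440 m/s ÷ 0.44704 = 64.970 mph.

Maximum speed ≈ 65 mph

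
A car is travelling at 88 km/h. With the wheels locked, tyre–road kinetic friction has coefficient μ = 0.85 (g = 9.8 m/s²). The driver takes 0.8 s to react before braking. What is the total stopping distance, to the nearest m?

88 km/h ÷ 3.6 = 24.4444 m/s.
a = μg = 0.85 × 9.8 = 8.330 m/s².
Reaction distance = v·t_r = 24.4444 × 0.8 = 19.556 m.
Braking distance = v²/(2a) = 24.4444² / (2 × 8.330) = 597.529 / 16.660 = 35.866 m.
Total = 19.556 + 35.866 = 55.422 m.

Total stopping distance ≈ 55 m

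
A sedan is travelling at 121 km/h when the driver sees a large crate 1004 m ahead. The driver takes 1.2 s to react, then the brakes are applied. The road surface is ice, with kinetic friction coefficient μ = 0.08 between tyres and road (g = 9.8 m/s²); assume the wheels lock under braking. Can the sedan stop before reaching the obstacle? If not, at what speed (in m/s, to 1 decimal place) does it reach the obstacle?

121 km/h ÷ 3.6 = 33.6111 m/s.
a = μg = 0.08 × 9.8 = 0.784 m/s².
Reaction distance = 33.6111 × 1.2 = 40.333 m.
Braking distance = v²/(2a) = 1129.706 / 1.568 = 720.476 m.
Total stopping distance = 40.333 + 720.476 = 760.809 m, vs 1004 m available — it stops with 1004 − 760.809 = 243.191 m to spare.

Yes — it stops about 243.2 m short of the obstacle, so it never reaches it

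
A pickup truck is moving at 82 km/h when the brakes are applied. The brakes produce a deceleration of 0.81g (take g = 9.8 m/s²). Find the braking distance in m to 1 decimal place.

Braking distance ≈ 32.7 m

82 km/h ÷ 3.6 = 22.7778 m/s.
a = 0.81 × 9.8 = 7.938 m/s².
Braking distance = v²/(2a) = 22.7778² / (2 × 7.938) = 518.828 / 15.876 = 32.680 m.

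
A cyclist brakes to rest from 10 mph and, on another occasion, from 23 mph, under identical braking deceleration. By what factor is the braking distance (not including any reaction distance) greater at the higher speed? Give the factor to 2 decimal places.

Braking distance d = v²/(2a), so with a fixed, d ∝ v².
Factor = (23/10)² = 2.3000² = 5.2900.

Factor ≈ 5.29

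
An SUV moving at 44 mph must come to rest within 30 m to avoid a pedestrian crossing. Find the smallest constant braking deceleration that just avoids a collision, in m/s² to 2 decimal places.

Required deceleration ≈ 6.45 m/s²

44 mph × 0.44704 = 19.6698 m/s.
v² = 2a·d ⇒ a = v²/(2d) = 19.6698² / (2 × 30.000) = 386.901 / 60.000 = 6.4484 m/s².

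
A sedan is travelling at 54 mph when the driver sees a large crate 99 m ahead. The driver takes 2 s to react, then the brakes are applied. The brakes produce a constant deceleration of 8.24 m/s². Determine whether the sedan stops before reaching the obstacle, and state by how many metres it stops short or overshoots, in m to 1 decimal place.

Yes — it stops 15.4 m short of the obstacle

54 mph × 0.44704 = 24.1402 m/s.
Reaction distance = 24.1402 × 2 = 48.280 m.
Braking distance = v²/(2a) = 582.749 / 16.480 = 35.361 m.
Total stopping distance = 48.280 + 35.361 = 83.641 m, vs 99 m available — it stops with 99 − 83.641 = 15.359 m to spare.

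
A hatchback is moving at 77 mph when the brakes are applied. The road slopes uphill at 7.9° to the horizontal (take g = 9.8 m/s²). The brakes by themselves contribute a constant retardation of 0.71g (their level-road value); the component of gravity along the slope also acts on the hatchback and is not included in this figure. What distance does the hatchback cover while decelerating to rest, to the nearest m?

Braking distance ≈ 71 m

77 mph × 0.44704 = 34.4221 m/s.
a = 0.71 × 9.8 = 6.958 m/s².
Gravity along the uphill slope adds to the braking deceleration: a_eff = 6.958 + 9.8·sin 7.9° = 6.958 + 1.347 = 8.305 m/s².
Braking distance = v²/(2a) = 34.4221² / (2 × 8.305) = 1184.881 / 16.610 = 71.335 m.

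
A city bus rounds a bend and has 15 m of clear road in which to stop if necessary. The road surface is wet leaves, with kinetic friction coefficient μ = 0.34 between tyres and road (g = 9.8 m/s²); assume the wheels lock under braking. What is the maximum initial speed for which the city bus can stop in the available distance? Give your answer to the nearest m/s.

a = μg = 0.34 × 9.8 = 3.332 m/s².
v²/(2a) = d ⇒ v = √(2 × 3.332 × 15) = √99.96 = 9.9980 m/s.

Maximum speed ≈ 10 m/s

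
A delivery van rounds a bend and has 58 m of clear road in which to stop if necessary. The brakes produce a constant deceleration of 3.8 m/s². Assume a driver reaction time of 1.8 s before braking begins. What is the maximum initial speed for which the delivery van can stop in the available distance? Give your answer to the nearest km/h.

Stopping distance: v·t_r + v²/(2a) = 58 with t_r = 1.8 s and a = 3.800 m/s².
So v² + 13.680 v − 440.80 = 0.
Positive root: v = −a·t_r + √((a·t_r)² + 2a·d) = −6.840 + √(46.786 + 440.80) = 15.2413 m/s.
15.2413 m/s × 3.6 = 54.869 km/h.

Maximum speed ≈ 55 km/h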